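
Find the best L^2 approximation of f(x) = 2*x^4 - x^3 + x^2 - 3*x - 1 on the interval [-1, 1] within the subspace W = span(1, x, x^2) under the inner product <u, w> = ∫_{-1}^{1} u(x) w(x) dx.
g(x) = 19*x^2/7 - 18*x/5 - 41/35

The best approximation g ∈ W is the orthogonal projection of f onto W. Writing g = a_0 + a_1 x + a_2 x^2, the coefficients solve the normal equations G · a = b where
  G_{ij} = <φ_i, φ_j> and b_i = <f, φ_i>, with φ_0 = 1, φ_1 = x, φ_2 = x^2.
G =
  [2, 0, 2/3]
  [0, 2/3, 0]
  [2/3, 0, 2/5],
b = (-8/15, -12/5, 32/105).
Solving gives a_0 = -41/35, a_1 = -18/5, a_2 = 19/7, so
  g(x) = 19*x^2/7 - 18*x/5 - 41/35.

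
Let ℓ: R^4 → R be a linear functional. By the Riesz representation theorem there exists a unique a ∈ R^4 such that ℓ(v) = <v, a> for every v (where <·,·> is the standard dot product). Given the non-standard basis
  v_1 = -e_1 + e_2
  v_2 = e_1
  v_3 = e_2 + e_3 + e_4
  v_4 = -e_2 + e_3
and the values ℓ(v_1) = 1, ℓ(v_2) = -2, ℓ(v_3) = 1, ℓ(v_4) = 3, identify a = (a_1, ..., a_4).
a = (-2, -1, 2, 0)

Write a = (a_1, ..., a_4) in the standard basis. For each basis vector v_i, ℓ(v_i) = <v_i, a> is a linear equation in the a_j's. Collect the n equations into a matrix system V a = ℓ, where row i of V is v_i (expressed in the standard basis). Since V is invertible (lower-triangular with 1s on the diagonal, up to permutation), solve by back-substitution:
  V =
[[-1, 1, 0, 0],
 [1, 0, 0, 0],
 [0, 1, 1, 1],
 [0, -1, 1, 0]]
  V a = (1, -2, 1, 3)
Solving gives a = (-2, -1, 2, 0).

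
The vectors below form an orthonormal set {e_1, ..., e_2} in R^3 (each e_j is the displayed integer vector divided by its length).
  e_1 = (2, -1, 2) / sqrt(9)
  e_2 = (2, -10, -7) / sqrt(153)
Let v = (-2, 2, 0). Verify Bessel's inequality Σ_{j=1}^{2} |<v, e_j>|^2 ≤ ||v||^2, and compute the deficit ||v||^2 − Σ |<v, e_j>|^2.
Σ |<v, e_j>|^2 = 132/17; ||v||^2 = 8; deficit = 4/17

Write each e_j = u_j / sqrt(<u_j, u_j>) where u_j is the displayed integer vector. Then <v, e_j> = <v, u_j> / sqrt(<u_j, u_j>), so |<v, e_j>|^2 = <v, u_j>^2 / <u_j, u_j>.
Coefficients: <v, e_1> = -6/sqrt(9), <v, e_2> = -24/sqrt(153).
Square and sum: Σ |<v, e_j>|^2 = 132/17.
Compute ||v||^2 = v·v = 8.
Deficit = 8 − 132/17 = 4/17 ≥ 0, confirming Bessel's inequality. (The deficit equals ||v − Σ <v,e_j> e_j||^2, the squared distance from v to span{e_j}.)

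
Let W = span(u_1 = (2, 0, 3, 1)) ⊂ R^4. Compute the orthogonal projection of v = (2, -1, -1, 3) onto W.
proj_W(v) = (4/7, 0, 6/7, 2/7)

Set up U = [u_1 | ... | u_1] ∈ R^(4×1). The projector onto W = col(U) is P = U (U^T U)^(-1) U^T.
Compute U^T U =
  [14],
and U^T v = (4).
Solve U^T U · c = U^T v for the coefficients: c = (2/7). The projection is proj_W(v) = U c.
Check: (v - proj_W(v)) · u_1 = 0  (should be 0).
Result: proj_W(v) = (4/7, 0, 6/7, 2/7).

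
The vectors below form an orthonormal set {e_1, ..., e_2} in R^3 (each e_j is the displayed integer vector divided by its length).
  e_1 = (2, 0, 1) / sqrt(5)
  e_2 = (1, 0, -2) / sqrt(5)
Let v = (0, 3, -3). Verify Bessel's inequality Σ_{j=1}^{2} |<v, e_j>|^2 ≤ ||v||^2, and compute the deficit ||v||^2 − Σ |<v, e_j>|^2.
Σ |<v, e_j>|^2 = 9; ||v||^2 = 18; deficit = 9

Write each e_j = u_j / sqrt(<u_j, u_j>) where u_j is the displayed integer vector. Then <v, e_j> = <v, u_j> / sqrt(<u_j, u_j>), so |<v, e_j>|^2 = <v, u_j>^2 / <u_j, u_j>.
Coefficients: <v, e_1> = -3/sqrt(5), <v, e_2> = 6/sqrt(5).
Square and sum: Σ |<v, e_j>|^2 = 9.
Compute ||v||^2 = v·v = 18.
Deficit = 18 − 9 = 9 ≥ 0, confirming Bessel's inequality. (The deficit equals ||v − Σ <v,e_j> e_j||^2, the squared distance from v to span{e_j}.)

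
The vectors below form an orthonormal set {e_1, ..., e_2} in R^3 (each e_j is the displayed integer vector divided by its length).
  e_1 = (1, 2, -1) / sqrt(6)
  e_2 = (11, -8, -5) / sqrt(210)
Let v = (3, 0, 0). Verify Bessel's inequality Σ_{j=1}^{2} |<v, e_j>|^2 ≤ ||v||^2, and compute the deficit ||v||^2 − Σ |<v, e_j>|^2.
Σ |<v, e_j>|^2 = 234/35; ||v||^2 = 9; deficit = 81/35

Write each e_j = u_j / sqrt(<u_j, u_j>) where u_j is the displayed integer vector. Then <v, e_j> = <v, u_j> / sqrt(<u_j, u_j>), so |<v, e_j>|^2 = <v, u_j>^2 / <u_j, u_j>.
Coefficients: <v, e_1> = 3/sqrt(6), <v, e_2> = 33/sqrt(210).
Square and sum: Σ |<v, e_j>|^2 = 234/35.
Compute ||v||^2 = v·v = 9.
Deficit = 9 − 234/35 = 81/35 ≥ 0, confirming Bessel's inequality. (The deficit equals ||v − Σ <v,e_j> e_j||^2, the squared distance from v to span{e_j}.)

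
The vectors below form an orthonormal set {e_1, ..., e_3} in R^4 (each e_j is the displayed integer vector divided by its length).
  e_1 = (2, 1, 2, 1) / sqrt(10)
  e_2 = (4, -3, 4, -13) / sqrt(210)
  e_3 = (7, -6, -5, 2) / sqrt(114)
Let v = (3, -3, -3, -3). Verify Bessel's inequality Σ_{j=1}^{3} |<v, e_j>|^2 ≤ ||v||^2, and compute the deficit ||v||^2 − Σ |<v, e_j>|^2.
Σ |<v, e_j>|^2 = 200*2**(19/33)*3**(67/132)*5**(197/264)*7**(49/88)/147; ||v||^2 = 36; deficit = 162/133

Write each e_j = u_j / sqrt(<u_j, u_j>) where u_j is the displayed integer vector. Then <v, e_j> = <v, u_j> / sqrt(<u_j, u_j>), so |<v, e_j>|^2 = <v, u_j>^2 / <u_j, u_j>.
Coefficients: <v, e_1> = -6/sqrt(10), <v, e_2> = 48/sqrt(210), <v, e_3> = 48/sqrt(114).
Square and sum: Σ |<v, e_j>|^2 = 200*2**(19/33)*3**(67/132)*5**(197/264)*7**(49/88)/147.
Compute ||v||^2 = v·v = 36.
Deficit = 36 − 200*2**(19/33)*3**(67/132)*5**(197/264)*7**(49/88)/147 = 162/133 ≥ 0, confirming Bessel's inequality. (The deficit equals ||v − Σ <v,e_j> e_j||^2, the squared distance from v to span{e_j}.)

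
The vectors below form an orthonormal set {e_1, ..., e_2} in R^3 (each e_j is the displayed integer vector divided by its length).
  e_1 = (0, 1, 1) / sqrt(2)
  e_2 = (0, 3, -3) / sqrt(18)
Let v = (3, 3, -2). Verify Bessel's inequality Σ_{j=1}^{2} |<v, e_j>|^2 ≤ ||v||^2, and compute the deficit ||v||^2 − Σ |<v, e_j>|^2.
Σ |<v, e_j>|^2 = 13; ||v||^2 = 22; deficit = 9

Write each e_j = u_j / sqrt(<u_j, u_j>) where u_j is the displayed integer vector. Then <v, e_j> = <v, u_j> / sqrt(<u_j, u_j>), so |<v, e_j>|^2 = <v, u_j>^2 / <u_j, u_j>.
Coefficients: <v, e_1> = 1/sqrt(2), <v, e_2> = 15/sqrt(18).
Square and sum: Σ |<v, e_j>|^2 = 13.
Compute ||v||^2 = v·v = 22.
Deficit = 22 − 13 = 9 ≥ 0, confirming Bessel's inequality. (The deficit equals ||v − Σ <v,e_j> e_j||^2, the squared distance from v to span{e_j}.)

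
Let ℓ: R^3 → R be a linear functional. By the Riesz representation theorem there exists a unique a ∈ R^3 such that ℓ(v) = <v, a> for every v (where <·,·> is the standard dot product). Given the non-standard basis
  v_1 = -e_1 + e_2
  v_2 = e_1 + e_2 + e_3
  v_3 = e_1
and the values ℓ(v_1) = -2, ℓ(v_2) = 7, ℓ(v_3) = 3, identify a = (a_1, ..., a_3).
a = (3, 1, 3)

Write a = (a_1, ..., a_3) in the standard basis. For each basis vector v_i, ℓ(v_i) = <v_i, a> is a linear equation in the a_j's. Collect the n equations into a matrix system V a = ℓ, where row i of V is v_i (expressed in the standard basis). Since V is invertible (lower-triangular with 1s on the diagonal, up to permutation), solve by back-substitution:
  V =
[[-1, 1, 0],
 [1, 1, 1],
 [1, 0, 0]]
  V a = (-2, 7, 3)
Solving gives a = (3, 1, 3).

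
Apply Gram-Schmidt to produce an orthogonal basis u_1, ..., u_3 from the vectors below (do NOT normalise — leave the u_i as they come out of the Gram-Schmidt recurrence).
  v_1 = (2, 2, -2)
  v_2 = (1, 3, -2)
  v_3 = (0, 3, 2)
Orthogonal basis:
  u_1 = (2, 2, -2)
  u_2 = (-1, 1, 0)
  u_3 = (7/6, 7/6, 7/3)

Apply the Gram-Schmidt recurrence
  u_1 = v_1
  u_i = v_i − Σ_{j<i} ((v_i · u_j) / (u_j · u_j)) · u_j.

Step by step this gives:
  u_1 = (2, 2, -2)
  u_2 = (-1, 1, 0)
  u_3 = (7/6, 7/6, 7/3)

Orthogonality check:
  u_2 · u_1 = 0 (should be 0)
  u_3 · u_1 = 0 (should be 0)
  u_3 · u_2 = 0 (should be 0)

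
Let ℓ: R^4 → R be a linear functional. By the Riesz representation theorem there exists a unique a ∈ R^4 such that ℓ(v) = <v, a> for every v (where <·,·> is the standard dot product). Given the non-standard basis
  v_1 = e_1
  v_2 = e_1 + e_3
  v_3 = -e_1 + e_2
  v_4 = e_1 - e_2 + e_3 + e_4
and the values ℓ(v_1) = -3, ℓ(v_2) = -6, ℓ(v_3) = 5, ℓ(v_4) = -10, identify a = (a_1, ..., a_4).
a = (-3, 2, -3, -2)

Write a = (a_1, ..., a_4) in the standard basis. For each basis vector v_i, ℓ(v_i) = <v_i, a> is a linear equation in the a_j's. Collect the n equations into a matrix system V a = ℓ, where row i of V is v_i (expressed in the standard basis). Since V is invertible (lower-triangular with 1s on the diagonal, up to permutation), solve by back-substitution:
  V =
[[1, 0, 0, 0],
 [1, 0, 1, 0],
 [-1, 1, 0, 0],
 [1, -1, 1, 1]]
  V a = (-3, -6, 5, -10)
Solving gives a = (-3, 2, -3, -2).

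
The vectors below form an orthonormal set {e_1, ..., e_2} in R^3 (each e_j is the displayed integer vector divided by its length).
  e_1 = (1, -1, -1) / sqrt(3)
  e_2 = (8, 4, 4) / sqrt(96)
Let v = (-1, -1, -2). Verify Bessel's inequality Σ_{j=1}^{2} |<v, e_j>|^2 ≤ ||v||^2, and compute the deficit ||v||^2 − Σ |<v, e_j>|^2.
Σ |<v, e_j>|^2 = 11/2; ||v||^2 = 6; deficit = 1/2

Write each e_j = u_j / sqrt(<u_j, u_j>) where u_j is the displayed integer vector. Then <v, e_j> = <v, u_j> / sqrt(<u_j, u_j>), so |<v, e_j>|^2 = <v, u_j>^2 / <u_j, u_j>.
Coefficients: <v, e_1> = 2/sqrt(3), <v, e_2> = -20/sqrt(96).
Square and sum: Σ |<v, e_j>|^2 = 11/2.
Compute ||v||^2 = v·v = 6.
Deficit = 6 − 11/2 = 1/2 ≥ 0, confirming Bessel's inequality. (The deficit equals ||v − Σ <v,e_j> e_j||^2, the squared distance from v to span{e_j}.)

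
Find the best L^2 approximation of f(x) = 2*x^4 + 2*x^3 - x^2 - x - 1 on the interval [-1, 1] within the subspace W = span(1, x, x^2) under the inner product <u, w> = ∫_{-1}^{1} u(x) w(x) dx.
g(x) = 5*x^2/7 + x/5 - 41/35

The best approximation g ∈ W is the orthogonal projection of f onto W. Writing g = a_0 + a_1 x + a_2 x^2, the coefficients solve the normal equations G · a = b where
  G_{ij} = <φ_i, φ_j> and b_i = <f, φ_i>, with φ_0 = 1, φ_1 = x, φ_2 = x^2.
G =
  [2, 0, 2/3]
  [0, 2/3, 0]
  [2/3, 0, 2/5],
b = (-28/15, 2/15, -52/105).
Solving gives a_0 = -41/35, a_1 = 1/5, a_2 = 5/7, so
  g(x) = 5*x^2/7 + x/5 - 41/35.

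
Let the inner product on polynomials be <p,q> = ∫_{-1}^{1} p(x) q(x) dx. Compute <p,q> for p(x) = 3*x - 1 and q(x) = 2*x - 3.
<p,q> = 10

Expand the product: p(x)·q(x) = 6*x^2 - 11*x + 3.
∫_{-1}^{1} of each monomial x^k gives [2/(k+1) if k even, 0 if k odd]. Integrating term-by-term (or equivalently evaluating the antiderivative F(x) = 2*x^3 - 11*x^2/2 + 3*x at the endpoints):
  F(1) − F(−1) = -1/2 − (-21/2) = 10.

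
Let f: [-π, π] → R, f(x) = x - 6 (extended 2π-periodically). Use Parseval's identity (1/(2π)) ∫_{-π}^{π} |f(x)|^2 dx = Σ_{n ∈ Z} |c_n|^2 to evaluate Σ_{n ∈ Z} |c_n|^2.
Σ |c_n|^2 = π^2/3 + 36

Expand and integrate term by term over [-π, π]:
  ∫ (x)^2 dx = 1·(2π^3/3); ∫ 2·1·(-6)·x dx = 0 (odd integrand); ∫ (-6)^2 dx = 36·2π.
So (1/(2π)) ∫_{-π}^{π} (x - 6)^2 dx = 1π^2/3 + 36 = π^2/3 + 36.
Parseval ⇒ Σ |c_n|^2 = π^2/3 + 36.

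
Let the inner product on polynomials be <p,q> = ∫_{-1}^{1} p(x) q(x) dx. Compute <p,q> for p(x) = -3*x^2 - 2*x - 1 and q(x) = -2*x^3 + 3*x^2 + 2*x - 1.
<p,q> = -8/3

Expand the product: p(x)·q(x) = 6*x^5 - 5*x^4 - 10*x^3 - 4*x^2 + 1.
∫_{-1}^{1} of each monomial x^k gives [2/(k+1) if k even, 0 if k odd]. Integrating term-by-term (or equivalently evaluating the antiderivative F(x) = x^6 - x^5 - 5*x^4/2 - 4*x^3/3 + x at the endpoints):
  F(1) − F(−1) = -17/6 − (-1/6) = -8/3.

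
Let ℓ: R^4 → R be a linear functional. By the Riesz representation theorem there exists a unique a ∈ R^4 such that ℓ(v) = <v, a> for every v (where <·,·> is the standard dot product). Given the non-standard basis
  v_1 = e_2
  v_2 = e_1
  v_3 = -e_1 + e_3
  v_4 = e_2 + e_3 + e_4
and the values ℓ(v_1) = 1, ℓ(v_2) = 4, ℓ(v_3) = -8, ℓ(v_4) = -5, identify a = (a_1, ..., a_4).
a = (4, 1, -4, -2)

Write a = (a_1, ..., a_4) in the standard basis. For each basis vector v_i, ℓ(v_i) = <v_i, a> is a linear equation in the a_j's. Collect the n equations into a matrix system V a = ℓ, where row i of V is v_i (expressed in the standard basis). Since V is invertible (lower-triangular with 1s on the diagonal, up to permutation), solve by back-substitution:
  V =
[[0, 1, 0, 0],
 [1, 0, 0, 0],
 [-1, 0, 1, 0],
 [0, 1, 1, 1]]
  V a = (1, 4, -8, -5)
Solving gives a = (4, 1, -4, -2).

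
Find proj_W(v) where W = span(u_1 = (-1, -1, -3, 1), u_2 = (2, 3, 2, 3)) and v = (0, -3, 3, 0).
proj_W(v) = (3/62, -9/31, 3/2, -54/31)

Set up U = [u_1 | ... | u_2] ∈ R^(4×2). The projector onto W = col(U) is P = U (U^T U)^(-1) U^T.
Compute U^T U =
  [12, -8]
  [-8, 26],
and U^T v = (-6, -3).
Solve U^T U · c = U^T v for the coefficients: c = (-45/62, -21/62). The projection is proj_W(v) = U c.
Check: (v - proj_W(v)) · u_1 = 0  (should be 0).
Check: (v - proj_W(v)) · u_2 = 0  (should be 0).
Result: proj_W(v) = (3/62, -9/31, 3/2, -54/31).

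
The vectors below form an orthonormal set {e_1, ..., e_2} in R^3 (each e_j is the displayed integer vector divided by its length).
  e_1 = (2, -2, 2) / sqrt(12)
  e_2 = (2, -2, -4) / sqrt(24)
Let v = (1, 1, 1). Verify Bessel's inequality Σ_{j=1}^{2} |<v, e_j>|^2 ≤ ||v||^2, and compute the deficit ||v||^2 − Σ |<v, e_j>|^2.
Σ |<v, e_j>|^2 = 1; ||v||^2 = 3; deficit = 2

Write each e_j = u_j / sqrt(<u_j, u_j>) where u_j is the displayed integer vector. Then <v, e_j> = <v, u_j> / sqrt(<u_j, u_j>), so |<v, e_j>|^2 = <v, u_j>^2 / <u_j, u_j>.
Coefficients: <v, e_1> = 2/sqrt(12), <v, e_2> = -4/sqrt(24).
Square and sum: Σ |<v, e_j>|^2 = 1.
Compute ||v||^2 = v·v = 3.
Deficit = 3 − 1 = 2 ≥ 0, confirming Bessel's inequality. (The deficit equals ||v − Σ <v,e_j> e_j||^2, the squared distance from v to span{e_j}.)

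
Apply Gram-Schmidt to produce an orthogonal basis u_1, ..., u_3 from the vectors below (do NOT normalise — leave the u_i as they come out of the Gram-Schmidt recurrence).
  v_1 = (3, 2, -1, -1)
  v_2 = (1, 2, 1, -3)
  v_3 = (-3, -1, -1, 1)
Orthogonal basis:
  u_1 = (3, 2, -1, -1)
  u_2 = (-4/5, 4/5, 8/5, -12/5)
  u_3 = (-1, 2/3, -4/3, -1/3)

Apply the Gram-Schmidt recurrence
  u_1 = v_1
  u_i = v_i − Σ_{j<i} ((v_i · u_j) / (u_j · u_j)) · u_j.

Step by step this gives:
  u_1 = (3, 2, -1, -1)
  u_2 = (-4/5, 4/5, 8/5, -12/5)
  u_3 = (-1, 2/3, -4/3, -1/3)

Orthogonality check:
  u_2 · u_1 = 0 (should be 0)
  u_3 · u_1 = 0 (should be 0)
  u_3 · u_2 = 0 (should be 0)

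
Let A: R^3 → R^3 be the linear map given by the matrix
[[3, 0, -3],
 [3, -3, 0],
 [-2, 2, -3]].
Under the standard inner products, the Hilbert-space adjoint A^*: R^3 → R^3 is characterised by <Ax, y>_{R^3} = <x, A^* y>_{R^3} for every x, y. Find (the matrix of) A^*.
A^* = A^T =
[[3, 3, -2],
 [0, -3, 2],
 [-3, 0, -3]]

For real matrices with standard dot products, the defining identity <Ax, y> = <x, A^* y> gives (Ax)^T y = x^T (A^*) y, i.e. x^T A^T y = x^T (A^*) y. Since this holds for all x, y, we must have A^* = A^T. Therefore
A^* =
[[3, 3, -2],
 [0, -3, 2],
 [-3, 0, -3]].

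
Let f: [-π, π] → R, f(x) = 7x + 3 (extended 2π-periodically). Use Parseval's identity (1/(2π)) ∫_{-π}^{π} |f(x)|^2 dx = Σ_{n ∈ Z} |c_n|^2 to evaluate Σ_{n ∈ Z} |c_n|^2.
Σ |c_n|^2 = 49π^2/3 + 9

Expand and integrate term by term over [-π, π]:
  ∫ (7x)^2 dx = 49·(2π^3/3); ∫ 2·7·(3)·x dx = 0 (odd integrand); ∫ 3^2 dx = 9·2π.
So (1/(2π)) ∫_{-π}^{π} (7x + 3)^2 dx = 49π^2/3 + 9 = 49π^2/3 + 9.
Parseval ⇒ Σ |c_n|^2 = 49π^2/3 + 9.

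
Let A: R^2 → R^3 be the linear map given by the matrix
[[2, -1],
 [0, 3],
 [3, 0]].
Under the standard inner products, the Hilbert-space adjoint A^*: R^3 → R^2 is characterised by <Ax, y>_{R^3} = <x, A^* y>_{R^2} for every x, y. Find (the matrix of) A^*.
A^* = A^T =
[[2, 0, 3],
 [-1, 3, 0]]

For real matrices with standard dot products, the defining identity <Ax, y> = <x, A^* y> gives (Ax)^T y = x^T (A^*) y, i.e. x^T A^T y = x^T (A^*) y. Since this holds for all x, y, we must have A^* = A^T. Therefore
A^* =
[[2, 0, 3],
 [-1, 3, 0]].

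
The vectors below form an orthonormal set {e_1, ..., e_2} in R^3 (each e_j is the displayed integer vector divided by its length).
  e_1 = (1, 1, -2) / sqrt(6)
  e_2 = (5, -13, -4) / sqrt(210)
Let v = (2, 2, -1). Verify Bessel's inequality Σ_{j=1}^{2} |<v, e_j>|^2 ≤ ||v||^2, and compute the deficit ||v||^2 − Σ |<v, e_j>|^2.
Σ |<v, e_j>|^2 = 234/35; ||v||^2 = 9; deficit = 81/35

Write each e_j = u_j / sqrt(<u_j, u_j>) where u_j is the displayed integer vector. Then <v, e_j> = <v, u_j> / sqrt(<u_j, u_j>), so |<v, e_j>|^2 = <v, u_j>^2 / <u_j, u_j>.
Coefficients: <v, e_1> = 6/sqrt(6), <v, e_2> = -12/sqrt(210).
Square and sum: Σ |<v, e_j>|^2 = 234/35.
Compute ||v||^2 = v·v = 9.
Deficit = 9 − 234/35 = 81/35 ≥ 0, confirming Bessel's inequality. (The deficit equals ||v − Σ <v,e_j> e_j||^2, the squared distance from v to span{e_j}.)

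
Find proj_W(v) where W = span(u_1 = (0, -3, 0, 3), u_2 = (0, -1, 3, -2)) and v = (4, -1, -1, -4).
proj_W(v) = (0, 1, 1, -2)

Set up U = [u_1 | ... | u_2] ∈ R^(4×2). The projector onto W = col(U) is P = U (U^T U)^(-1) U^T.
Compute U^T U =
  [18, -3]
  [-3, 14],
and U^T v = (-9, 6).
Solve U^T U · c = U^T v for the coefficients: c = (-4/9, 1/3). The projection is proj_W(v) = U c.
Check: (v - proj_W(v)) · u_1 = 0  (should be 0).
Check: (v - proj_W(v)) · u_2 = 0  (should be 0).
Result: proj_W(v) = (0, 1, 1, -2).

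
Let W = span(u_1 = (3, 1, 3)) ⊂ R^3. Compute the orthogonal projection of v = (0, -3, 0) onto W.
proj_W(v) = (-9/19, -3/19, -9/19)

Set up U = [u_1 | ... | u_1] ∈ R^(3×1). The projector onto W = col(U) is P = U (U^T U)^(-1) U^T.
Compute U^T U =
  [19],
and U^T v = (-3).
Solve U^T U · c = U^T v for the coefficients: c = (-3/19). The projection is proj_W(v) = U c.
Check: (v - proj_W(v)) · u_1 = 0  (should be 0).
Result: proj_W(v) = (-9/19, -3/19, -9/19).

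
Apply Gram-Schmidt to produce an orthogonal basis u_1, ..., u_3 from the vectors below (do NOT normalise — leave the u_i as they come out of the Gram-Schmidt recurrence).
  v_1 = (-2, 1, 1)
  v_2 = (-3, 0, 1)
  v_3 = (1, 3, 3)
Orthogonal basis:
  u_1 = (-2, 1, 1)
  u_2 = (-2/3, -7/6, -1/6)
  u_3 = (7/11, -7/11, 21/11)

Apply the Gram-Schmidt recurrence
  u_1 = v_1
  u_i = v_i − Σ_{j<i} ((v_i · u_j) / (u_j · u_j)) · u_j.

Step by step this gives:
  u_1 = (-2, 1, 1)
  u_2 = (-2/3, -7/6, -1/6)
  u_3 = (7/11, -7/11, 21/11)

Orthogonality check:
  u_2 · u_1 = 0 (should be 0)
  u_3 · u_1 = 0 (should be 0)
  u_3 · u_2 = 0 (should be 0)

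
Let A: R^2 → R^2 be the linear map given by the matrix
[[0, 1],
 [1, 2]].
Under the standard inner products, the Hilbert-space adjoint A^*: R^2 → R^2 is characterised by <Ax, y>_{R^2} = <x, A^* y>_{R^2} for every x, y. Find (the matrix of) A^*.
A^* = A^T =
[[0, 1],
 [1, 2]]

For real matrices with standard dot products, the defining identity <Ax, y> = <x, A^* y> gives (Ax)^T y = x^T (A^*) y, i.e. x^T A^T y = x^T (A^*) y. Since this holds for all x, y, we must have A^* = A^T. Therefore
A^* =
[[0, 1],
 [1, 2]].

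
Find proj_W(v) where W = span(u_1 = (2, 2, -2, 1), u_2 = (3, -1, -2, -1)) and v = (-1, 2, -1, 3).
proj_W(v) = (-87/146, 421/146, -20/73, 137/73)

Set up U = [u_1 | ... | u_2] ∈ R^(4×2). The projector onto W = col(U) is P = U (U^T U)^(-1) U^T.
Compute U^T U =
  [13, 7]
  [7, 15],
and U^T v = (7, -6).
Solve U^T U · c = U^T v for the coefficients: c = (147/146, -127/146). The projection is proj_W(v) = U c.
Check: (v - proj_W(v)) · u_1 = 0  (should be 0).
Check: (v - proj_W(v)) · u_2 = 0  (should be 0).
Result: proj_W(v) = (-87/146, 421/146, -20/73, 137/73).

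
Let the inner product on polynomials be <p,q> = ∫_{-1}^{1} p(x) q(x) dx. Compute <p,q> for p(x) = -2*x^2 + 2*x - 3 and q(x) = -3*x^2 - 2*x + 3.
<p,q> = -244/15

Expand the product: p(x)·q(x) = 6*x^4 - 2*x^3 - x^2 + 12*x - 9.
∫_{-1}^{1} of each monomial x^k gives [2/(k+1) if k even, 0 if k odd]. Integrating term-by-term (or equivalently evaluating the antiderivative F(x) = 6*x^5/5 - x^4/2 - x^3/3 + 6*x^2 - 9*x at the endpoints):
  F(1) − F(−1) = -79/30 − (409/30) = -244/15.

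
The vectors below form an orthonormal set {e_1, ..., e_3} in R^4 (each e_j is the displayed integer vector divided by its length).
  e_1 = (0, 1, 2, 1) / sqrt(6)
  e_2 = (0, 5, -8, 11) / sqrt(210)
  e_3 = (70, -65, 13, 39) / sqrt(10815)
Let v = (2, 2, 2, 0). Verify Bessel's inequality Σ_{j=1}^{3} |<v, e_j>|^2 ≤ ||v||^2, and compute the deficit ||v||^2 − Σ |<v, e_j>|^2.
Σ |<v, e_j>|^2 = 648/103; ||v||^2 = 12; deficit = 588/103

Write each e_j = u_j / sqrt(<u_j, u_j>) where u_j is the displayed integer vector. Then <v, e_j> = <v, u_j> / sqrt(<u_j, u_j>), so |<v, e_j>|^2 = <v, u_j>^2 / <u_j, u_j>.
Coefficients: <v, e_1> = 6/sqrt(6), <v, e_2> = -6/sqrt(210), <v, e_3> = 36/sqrt(10815).
Square and sum: Σ |<v, e_j>|^2 = 648/103.
Compute ||v||^2 = v·v = 12.
Deficit = 12 − 648/103 = 588/103 ≥ 0, confirming Bessel's inequality. (The deficit equals ||v − Σ <v,e_j> e_j||^2, the squared distance from v to span{e_j}.)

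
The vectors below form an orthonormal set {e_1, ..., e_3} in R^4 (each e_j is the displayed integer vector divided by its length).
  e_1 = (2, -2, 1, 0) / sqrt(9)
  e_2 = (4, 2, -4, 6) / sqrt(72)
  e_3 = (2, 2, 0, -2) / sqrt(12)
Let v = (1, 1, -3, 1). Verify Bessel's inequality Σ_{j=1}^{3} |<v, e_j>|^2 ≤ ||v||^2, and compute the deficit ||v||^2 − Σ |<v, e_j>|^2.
Σ |<v, e_j>|^2 = 28/3; ||v||^2 = 12; deficit = 8/3

Write each e_j = u_j / sqrt(<u_j, u_j>) where u_j is the displayed integer vector. Then <v, e_j> = <v, u_j> / sqrt(<u_j, u_j>), so |<v, e_j>|^2 = <v, u_j>^2 / <u_j, u_j>.
Coefficients: <v, e_1> = -3/sqrt(9), <v, e_2> = 24/sqrt(72), <v, e_3> = 2/sqrt(12).
Square and sum: Σ |<v, e_j>|^2 = 28/3.
Compute ||v||^2 = v·v = 12.
Deficit = 12 − 28/3 = 8/3 ≥ 0, confirming Bessel's inequality. (The deficit equals ||v − Σ <v,e_j> e_j||^2, the squared distance from v to span{e_j}.)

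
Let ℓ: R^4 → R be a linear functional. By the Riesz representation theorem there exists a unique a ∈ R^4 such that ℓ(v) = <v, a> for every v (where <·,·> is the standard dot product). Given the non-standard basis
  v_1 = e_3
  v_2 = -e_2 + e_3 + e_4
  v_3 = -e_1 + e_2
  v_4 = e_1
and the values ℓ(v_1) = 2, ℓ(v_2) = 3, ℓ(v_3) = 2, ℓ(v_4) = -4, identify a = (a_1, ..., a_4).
a = (-4, -2, 2, -1)

Write a = (a_1, ..., a_4) in the standard basis. For each basis vector v_i, ℓ(v_i) = <v_i, a> is a linear equation in the a_j's. Collect the n equations into a matrix system V a = ℓ, where row i of V is v_i (expressed in the standard basis). Since V is invertible (lower-triangular with 1s on the diagonal, up to permutation), solve by back-substitution:
  V =
[[0, 0, 1, 0],
 [0, -1, 1, 1],
 [-1, 1, 0, 0],
 [1, 0, 0, 0]]
  V a = (2, 3, 2, -4)
Solving gives a = (-4, -2, 2, -1).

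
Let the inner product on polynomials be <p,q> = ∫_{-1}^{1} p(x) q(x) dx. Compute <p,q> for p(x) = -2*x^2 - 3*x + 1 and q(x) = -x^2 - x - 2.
<p,q> = 4/5

Expand the product: p(x)·q(x) = 2*x^4 + 5*x^3 + 6*x^2 + 5*x - 2.
∫_{-1}^{1} of each monomial x^k gives [2/(k+1) if k even, 0 if k odd]. Integrating term-by-term (or equivalently evaluating the antiderivative F(x) = 2*x^5/5 + 5*x^4/4 + 2*x^3 + 5*x^2/2 - 2*x at the endpoints):
  F(1) − F(−1) = 83/20 − (67/20) = 4/5.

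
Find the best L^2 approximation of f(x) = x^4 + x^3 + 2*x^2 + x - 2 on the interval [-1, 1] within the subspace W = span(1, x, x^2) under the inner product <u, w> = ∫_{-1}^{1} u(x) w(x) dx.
g(x) = 20*x^2/7 + 8*x/5 - 73/35

The best approximation g ∈ W is the orthogonal projection of f onto W. Writing g = a_0 + a_1 x + a_2 x^2, the coefficients solve the normal equations G · a = b where
  G_{ij} = <φ_i, φ_j> and b_i = <f, φ_i>, with φ_0 = 1, φ_1 = x, φ_2 = x^2.
G =
  [2, 0, 2/3]
  [0, 2/3, 0]
  [2/3, 0, 2/5],
b = (-34/15, 16/15, -26/105).
Solving gives a_0 = -73/35, a_1 = 8/5, a_2 = 20/7, so
  g(x) = 20*x^2/7 + 8*x/5 - 73/35.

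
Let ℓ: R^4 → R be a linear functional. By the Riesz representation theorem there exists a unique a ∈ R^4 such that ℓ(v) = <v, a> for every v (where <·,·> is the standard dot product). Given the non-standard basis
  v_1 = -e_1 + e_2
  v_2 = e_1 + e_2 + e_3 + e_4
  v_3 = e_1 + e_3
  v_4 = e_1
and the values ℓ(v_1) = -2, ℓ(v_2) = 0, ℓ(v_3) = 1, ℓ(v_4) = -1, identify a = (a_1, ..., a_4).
a = (-1, -3, 2, 2)

Write a = (a_1, ..., a_4) in the standard basis. For each basis vector v_i, ℓ(v_i) = <v_i, a> is a linear equation in the a_j's. Collect the n equations into a matrix system V a = ℓ, where row i of V is v_i (expressed in the standard basis). Since V is invertible (lower-triangular with 1s on the diagonal, up to permutation), solve by back-substitution:
  V =
[[-1, 1, 0, 0],
 [1, 1, 1, 1],
 [1, 0, 1, 0],
 [1, 0, 0, 0]]
  V a = (-2, 0, 1, -1)
Solving gives a = (-1, -3, 2, 2).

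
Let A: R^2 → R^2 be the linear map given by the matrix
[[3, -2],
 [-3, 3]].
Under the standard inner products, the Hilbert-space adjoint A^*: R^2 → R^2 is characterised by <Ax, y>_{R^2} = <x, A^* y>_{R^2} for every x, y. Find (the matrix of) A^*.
A^* = A^T =
[[3, -3],
 [-2, 3]]

For real matrices with standard dot products, the defining identity <Ax, y> = <x, A^* y> gives (Ax)^T y = x^T (A^*) y, i.e. x^T A^T y = x^T (A^*) y. Since this holds for all x, y, we must have A^* = A^T. Therefore
A^* =
[[3, -3],
 [-2, 3]].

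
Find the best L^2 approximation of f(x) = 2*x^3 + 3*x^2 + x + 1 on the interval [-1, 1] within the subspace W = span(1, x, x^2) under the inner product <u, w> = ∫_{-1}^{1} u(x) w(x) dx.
g(x) = 3*x^2 + 11*x/5 + 1

The best approximation g ∈ W is the orthogonal projection of f onto W. Writing g = a_0 + a_1 x + a_2 x^2, the coefficients solve the normal equations G · a = b where
  G_{ij} = <φ_i, φ_j> and b_i = <f, φ_i>, with φ_0 = 1, φ_1 = x, φ_2 = x^2.
G =
  [2, 0, 2/3]
  [0, 2/3, 0]
  [2/3, 0, 2/5],
b = (4, 22/15, 28/15).
Solving gives a_0 = 1, a_1 = 11/5, a_2 = 3, so
  g(x) = 3*x^2 + 11*x/5 + 1.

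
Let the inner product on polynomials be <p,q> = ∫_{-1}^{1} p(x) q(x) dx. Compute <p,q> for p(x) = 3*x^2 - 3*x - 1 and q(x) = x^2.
<p,q> = 8/15

Expand the product: p(x)·q(x) = 3*x^4 - 3*x^3 - x^2.
∫_{-1}^{1} of each monomial x^k gives [2/(k+1) if k even, 0 if k odd]. Integrating term-by-term (or equivalently evaluating the antiderivative F(x) = 3*x^5/5 - 3*x^4/4 - x^3/3 at the endpoints):
  F(1) − F(−1) = -29/60 − (-61/60) = 8/15.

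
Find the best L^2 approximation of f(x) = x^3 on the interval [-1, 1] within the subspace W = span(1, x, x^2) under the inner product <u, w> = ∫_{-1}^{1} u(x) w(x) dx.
g(x) = 3*x/5

The best approximation g ∈ W is the orthogonal projection of f onto W. Writing g = a_0 + a_1 x + a_2 x^2, the coefficients solve the normal equations G · a = b where
  G_{ij} = <φ_i, φ_j> and b_i = <f, φ_i>, with φ_0 = 1, φ_1 = x, φ_2 = x^2.
G =
  [2, 0, 2/3]
  [0, 2/3, 0]
  [2/3, 0, 2/5],
b = (0, 2/5, 0).
Solving gives a_0 = 0, a_1 = 3/5, a_2 = 0, so
  g(x) = 3*x/5.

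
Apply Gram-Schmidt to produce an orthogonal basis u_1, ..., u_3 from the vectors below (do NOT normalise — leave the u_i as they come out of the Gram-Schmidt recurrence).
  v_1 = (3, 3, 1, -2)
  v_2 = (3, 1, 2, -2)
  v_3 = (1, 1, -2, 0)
Orthogonal basis:
  u_1 = (3, 3, 1, -2)
  u_2 = (15/23, -31/23, 28/23, -10/23)
  u_3 = (1, -3/5, -6/5, 0)

Apply the Gram-Schmidt recurrence
  u_1 = v_1
  u_i = v_i − Σ_{j<i} ((v_i · u_j) / (u_j · u_j)) · u_j.

Step by step this gives:
  u_1 = (3, 3, 1, -2)
  u_2 = (15/23, -31/23, 28/23, -10/23)
  u_3 = (1, -3/5, -6/5, 0)

Orthogonality check:
  u_2 · u_1 = 0 (should be 0)
  u_3 · u_1 = 0 (should be 0)
  u_3 · u_2 = 0 (should be 0)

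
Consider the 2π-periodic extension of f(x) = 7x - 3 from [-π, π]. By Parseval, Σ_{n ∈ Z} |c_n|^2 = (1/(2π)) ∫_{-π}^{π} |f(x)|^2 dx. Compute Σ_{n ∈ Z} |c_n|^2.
Σ |c_n|^2 = 49π^2/3 + 9

Expand and integrate term by term over [-π, π]:
  ∫ (7x)^2 dx = 49·(2π^3/3); ∫ 2·7·(-3)·x dx = 0 (odd integrand); ∫ (-3)^2 dx = 9·2π.
So (1/(2π)) ∫_{-π}^{π} (7x - 3)^2 dx = 49π^2/3 + 9 = 49π^2/3 + 9.
Parseval ⇒ Σ |c_n|^2 = 49π^2/3 + 9.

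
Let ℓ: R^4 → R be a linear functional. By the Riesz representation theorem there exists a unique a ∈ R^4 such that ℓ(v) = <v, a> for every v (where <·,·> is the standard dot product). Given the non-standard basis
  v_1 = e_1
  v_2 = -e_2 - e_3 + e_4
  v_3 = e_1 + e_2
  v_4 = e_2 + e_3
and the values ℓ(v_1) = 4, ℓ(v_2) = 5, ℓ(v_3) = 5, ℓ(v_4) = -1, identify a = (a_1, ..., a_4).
a = (4, 1, -2, 4)

Write a = (a_1, ..., a_4) in the standard basis. For each basis vector v_i, ℓ(v_i) = <v_i, a> is a linear equation in the a_j's. Collect the n equations into a matrix system V a = ℓ, where row i of V is v_i (expressed in the standard basis). Since V is invertible (lower-triangular with 1s on the diagonal, up to permutation), solve by back-substitution:
  V =
[[1, 0, 0, 0],
 [0, -1, -1, 1],
 [1, 1, 0, 0],
 [0, 1, 1, 0]]
  V a = (4, 5, 5, -1)
Solving gives a = (4, 1, -2, 4).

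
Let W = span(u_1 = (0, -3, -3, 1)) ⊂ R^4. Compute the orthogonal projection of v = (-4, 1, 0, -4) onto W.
proj_W(v) = (0, 21/19, 21/19, -7/19)

Set up U = [u_1 | ... | u_1] ∈ R^(4×1). The projector onto W = col(U) is P = U (U^T U)^(-1) U^T.
Compute U^T U =
  [19],
and U^T v = (-7).
Solve U^T U · c = U^T v for the coefficients: c = (-7/19). The projection is proj_W(v) = U c.
Check: (v - proj_W(v)) · u_1 = 0  (should be 0).
Result: proj_W(v) = (0, 21/19, 21/19, -7/19).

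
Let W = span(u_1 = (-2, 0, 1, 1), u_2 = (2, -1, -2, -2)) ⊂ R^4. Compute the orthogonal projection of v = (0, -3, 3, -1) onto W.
proj_W(v) = (-8/7, -5/7, -1/7, -1/7)

Set up U = [u_1 | ... | u_2] ∈ R^(4×2). The projector onto W = col(U) is P = U (U^T U)^(-1) U^T.
Compute U^T U =
  [6, -8]
  [-8, 13],
and U^T v = (2, -1).
Solve U^T U · c = U^T v for the coefficients: c = (9/7, 5/7). The projection is proj_W(v) = U c.
Check: (v - proj_W(v)) · u_1 = 0  (should be 0).
Check: (v - proj_W(v)) · u_2 = 0  (should be 0).
Result: proj_W(v) = (-8/7, -5/7, -1/7, -1/7).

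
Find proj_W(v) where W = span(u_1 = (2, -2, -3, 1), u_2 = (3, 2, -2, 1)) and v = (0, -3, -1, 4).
proj_W(v) = (13/27, -26/9, -52/27, 13/27)

Set up U = [u_1 | ... | u_2] ∈ R^(4×2). The projector onto W = col(U) is P = U (U^T U)^(-1) U^T.
Compute U^T U =
  [18, 9]
  [9, 18],
and U^T v = (13, 0).
Solve U^T U · c = U^T v for the coefficients: c = (26/27, -13/27). The projection is proj_W(v) = U c.
Check: (v - proj_W(v)) · u_1 = 0  (should be 0).
Check: (v - proj_W(v)) · u_2 = 0  (should be 0).
Result: proj_W(v) = (13/27, -26/9, -52/27, 13/27).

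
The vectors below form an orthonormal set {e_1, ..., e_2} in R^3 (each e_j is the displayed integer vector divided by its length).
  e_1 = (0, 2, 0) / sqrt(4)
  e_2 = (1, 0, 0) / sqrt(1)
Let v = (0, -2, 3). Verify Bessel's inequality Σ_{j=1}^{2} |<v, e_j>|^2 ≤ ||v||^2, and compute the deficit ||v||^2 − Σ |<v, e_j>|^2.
Σ |<v, e_j>|^2 = 4; ||v||^2 = 13; deficit = 9

Write each e_j = u_j / sqrt(<u_j, u_j>) where u_j is the displayed integer vector. Then <v, e_j> = <v, u_j> / sqrt(<u_j, u_j>), so |<v, e_j>|^2 = <v, u_j>^2 / <u_j, u_j>.
Coefficients: <v, e_1> = -4/sqrt(4), <v, e_2> = 0/sqrt(1).
Square and sum: Σ |<v, e_j>|^2 = 4.
Compute ||v||^2 = v·v = 13.
Deficit = 13 − 4 = 9 ≥ 0, confirming Bessel's inequality. (The deficit equals ||v − Σ <v,e_j> e_j||^2, the squared distance from v to span{e_j}.)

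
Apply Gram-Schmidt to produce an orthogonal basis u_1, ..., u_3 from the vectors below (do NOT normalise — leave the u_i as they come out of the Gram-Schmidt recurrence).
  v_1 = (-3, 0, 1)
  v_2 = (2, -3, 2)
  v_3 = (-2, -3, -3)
Orthogonal basis:
  u_1 = (-3, 0, 1)
  u_2 = (4/5, -3, 12/5)
  u_3 = (-171/154, -228/77, -513/154)

Apply the Gram-Schmidt recurrence
  u_1 = v_1
  u_i = v_i − Σ_{j<i} ((v_i · u_j) / (u_j · u_j)) · u_j.

Step by step this gives:
  u_1 = (-3, 0, 1)
  u_2 = (4/5, -3, 12/5)
  u_3 = (-171/154, -228/77, -513/154)

Orthogonality check:
  u_2 · u_1 = 0 (should be 0)
  u_3 · u_1 = 0 (should be 0)
  u_3 · u_2 = 0 (should be 0)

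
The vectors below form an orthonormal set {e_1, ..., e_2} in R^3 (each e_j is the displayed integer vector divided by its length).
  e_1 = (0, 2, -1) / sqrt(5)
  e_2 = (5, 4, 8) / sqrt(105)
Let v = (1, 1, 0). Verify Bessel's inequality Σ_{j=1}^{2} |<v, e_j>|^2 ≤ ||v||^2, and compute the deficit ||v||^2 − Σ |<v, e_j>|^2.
Σ |<v, e_j>|^2 = 11/7; ||v||^2 = 2; deficit = 3/7

Write each e_j = u_j / sqrt(<u_j, u_j>) where u_j is the displayed integer vector. Then <v, e_j> = <v, u_j> / sqrt(<u_j, u_j>), so |<v, e_j>|^2 = <v, u_j>^2 / <u_j, u_j>.
Coefficients: <v, e_1> = 2/sqrt(5), <v, e_2> = 9/sqrt(105).
Square and sum: Σ |<v, e_j>|^2 = 11/7.
Compute ||v||^2 = v·v = 2.
Deficit = 2 − 11/7 = 3/7 ≥ 0, confirming Bessel's inequality. (The deficit equals ||v − Σ <v,e_j> e_j||^2, the squared distance from v to span{e_j}.)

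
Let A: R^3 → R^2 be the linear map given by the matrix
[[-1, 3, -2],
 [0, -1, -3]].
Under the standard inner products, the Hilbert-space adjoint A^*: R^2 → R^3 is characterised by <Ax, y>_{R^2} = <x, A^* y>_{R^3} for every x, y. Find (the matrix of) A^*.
A^* = A^T =
[[-1, 0],
 [3, -1],
 [-2, -3]]

For real matrices with standard dot products, the defining identity <Ax, y> = <x, A^* y> gives (Ax)^T y = x^T (A^*) y, i.e. x^T A^T y = x^T (A^*) y. Since this holds for all x, y, we must have A^* = A^T. Therefore
A^* =
[[-1, 0],
 [3, -1],
 [-2, -3]].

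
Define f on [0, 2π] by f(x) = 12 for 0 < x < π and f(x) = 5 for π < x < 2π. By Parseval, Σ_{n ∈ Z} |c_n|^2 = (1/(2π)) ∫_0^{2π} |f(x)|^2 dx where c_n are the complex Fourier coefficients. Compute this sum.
Σ |c_n|^2 = 169/2

Parseval equates the L^2 energy of f (normalised by 1/(2π)) with the ℓ^2 sum of its Fourier coefficients: (1/(2π)) ∫_0^{2π} |f|^2 = Σ |c_n|^2.
Compute the left side: (1/(2π)) [∫_0^π 12^2 dx + ∫_π^{2π} 5^2 dx] = (1/(2π)) · (144π + 25π) = (144 + 25)/2 = 169/2.
So Σ_{n ∈ Z} |c_n|^2 = 169/2.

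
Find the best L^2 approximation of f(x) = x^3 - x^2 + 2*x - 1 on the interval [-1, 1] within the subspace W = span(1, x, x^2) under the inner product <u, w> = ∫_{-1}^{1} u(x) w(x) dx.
g(x) = -x^2 + 13*x/5 - 1

The best approximation g ∈ W is the orthogonal projection of f onto W. Writing g = a_0 + a_1 x + a_2 x^2, the coefficients solve the normal equations G · a = b where
  G_{ij} = <φ_i, φ_j> and b_i = <f, φ_i>, with φ_0 = 1, φ_1 = x, φ_2 = x^2.
G =
  [2, 0, 2/3]
  [0, 2/3, 0]
  [2/3, 0, 2/5],
b = (-8/3, 26/15, -16/15).
Solving gives a_0 = -1, a_1 = 13/5, a_2 = -1, so
  g(x) = -x^2 + 13*x/5 - 1.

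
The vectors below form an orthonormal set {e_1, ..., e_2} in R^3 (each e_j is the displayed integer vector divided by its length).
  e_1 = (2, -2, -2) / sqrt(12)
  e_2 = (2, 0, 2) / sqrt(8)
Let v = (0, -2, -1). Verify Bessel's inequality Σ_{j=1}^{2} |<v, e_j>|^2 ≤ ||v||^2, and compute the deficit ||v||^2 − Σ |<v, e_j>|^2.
Σ |<v, e_j>|^2 = 7/2; ||v||^2 = 5; deficit = 3/2

Write each e_j = u_j / sqrt(<u_j, u_j>) where u_j is the displayed integer vector. Then <v, e_j> = <v, u_j> / sqrt(<u_j, u_j>), so |<v, e_j>|^2 = <v, u_j>^2 / <u_j, u_j>.
Coefficients: <v, e_1> = 6/sqrt(12), <v, e_2> = -2/sqrt(8).
Square and sum: Σ |<v, e_j>|^2 = 7/2.
Compute ||v||^2 = v·v = 5.
Deficit = 5 − 7/2 = 3/2 ≥ 0, confirming Bessel's inequality. (The deficit equals ||v − Σ <v,e_j> e_j||^2, the squared distance from v to span{e_j}.)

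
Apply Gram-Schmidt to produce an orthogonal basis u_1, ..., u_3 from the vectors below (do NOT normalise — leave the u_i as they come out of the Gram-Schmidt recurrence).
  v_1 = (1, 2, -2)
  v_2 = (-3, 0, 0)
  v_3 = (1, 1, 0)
Orthogonal basis:
  u_1 = (1, 2, -2)
  u_2 = (-8/3, 2/3, -2/3)
  u_3 = (0, 1/2, 1/2)

Apply the Gram-Schmidt recurrence
  u_1 = v_1
  u_i = v_i − Σ_{j<i} ((v_i · u_j) / (u_j · u_j)) · u_j.

Step by step this gives:
  u_1 = (1, 2, -2)
  u_2 = (-8/3, 2/3, -2/3)
  u_3 = (0, 1/2, 1/2)

Orthogonality check:
  u_2 · u_1 = 0 (should be 0)
  u_3 · u_1 = 0 (should be 0)
  u_3 · u_2 = 0 (should be 0)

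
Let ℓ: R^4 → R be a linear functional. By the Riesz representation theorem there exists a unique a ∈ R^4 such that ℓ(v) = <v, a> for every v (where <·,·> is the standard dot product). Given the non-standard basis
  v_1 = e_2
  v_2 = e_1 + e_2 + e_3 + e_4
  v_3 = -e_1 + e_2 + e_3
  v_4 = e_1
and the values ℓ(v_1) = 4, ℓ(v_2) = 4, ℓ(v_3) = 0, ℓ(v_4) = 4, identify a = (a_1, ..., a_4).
a = (4, 4, 0, -4)

Write a = (a_1, ..., a_4) in the standard basis. For each basis vector v_i, ℓ(v_i) = <v_i, a> is a linear equation in the a_j's. Collect the n equations into a matrix system V a = ℓ, where row i of V is v_i (expressed in the standard basis). Since V is invertible (lower-triangular with 1s on the diagonal, up to permutation), solve by back-substitution:
  V =
[[0, 1, 0, 0],
 [1, 1, 1, 1],
 [-1, 1, 1, 0],
 [1, 0, 0, 0]]
  V a = (4, 4, 0, 4)
Solving gives a = (4, 4, 0, -4).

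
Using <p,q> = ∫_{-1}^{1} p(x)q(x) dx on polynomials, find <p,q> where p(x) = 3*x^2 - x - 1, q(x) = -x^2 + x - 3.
<p,q> = -6/5

Expand the product: p(x)·q(x) = -3*x^4 + 4*x^3 - 9*x^2 + 2*x + 3.
∫_{-1}^{1} of each monomial x^k gives [2/(k+1) if k even, 0 if k odd]. Integrating term-by-term (or equivalently evaluating the antiderivative F(x) = -3*x^5/5 + x^4 - 3*x^3 + x^2 + 3*x at the endpoints):
  F(1) − F(−1) = 7/5 − (13/5) = -6/5.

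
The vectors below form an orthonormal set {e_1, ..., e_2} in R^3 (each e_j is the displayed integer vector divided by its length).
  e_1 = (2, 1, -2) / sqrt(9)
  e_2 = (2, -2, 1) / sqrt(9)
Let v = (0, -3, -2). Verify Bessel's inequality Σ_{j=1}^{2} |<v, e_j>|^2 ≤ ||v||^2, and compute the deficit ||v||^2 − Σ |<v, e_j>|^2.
Σ |<v, e_j>|^2 = 17/9; ||v||^2 = 13; deficit = 100/9

Write each e_j = u_j / sqrt(<u_j, u_j>) where u_j is the displayed integer vector. Then <v, e_j> = <v, u_j> / sqrt(<u_j, u_j>), so |<v, e_j>|^2 = <v, u_j>^2 / <u_j, u_j>.
Coefficients: <v, e_1> = 1/sqrt(9), <v, e_2> = 4/sqrt(9).
Square and sum: Σ |<v, e_j>|^2 = 17/9.
Compute ||v||^2 = v·v = 13.
Deficit = 13 − 17/9 = 100/9 ≥ 0, confirming Bessel's inequality. (The deficit equals ||v − Σ <v,e_j> e_j||^2, the squared distance from v to span{e_j}.)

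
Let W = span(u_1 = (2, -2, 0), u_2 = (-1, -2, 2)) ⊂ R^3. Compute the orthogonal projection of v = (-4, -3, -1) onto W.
proj_W(v) = (-2, -1, 2)

Set up U = [u_1 | ... | u_2] ∈ R^(3×2). The projector onto W = col(U) is P = U (U^T U)^(-1) U^T.
Compute U^T U =
  [8, 2]
  [2, 9],
and U^T v = (-2, 8).
Solve U^T U · c = U^T v for the coefficients: c = (-1/2, 1). The projection is proj_W(v) = U c.
Check: (v - proj_W(v)) · u_1 = 0  (should be 0).
Check: (v - proj_W(v)) · u_2 = 0  (should be 0).
Result: proj_W(v) = (-2, -1, 2).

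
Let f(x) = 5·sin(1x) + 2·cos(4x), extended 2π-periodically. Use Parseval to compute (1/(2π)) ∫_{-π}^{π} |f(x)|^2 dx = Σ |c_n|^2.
Σ |c_n|^2 = 29/2

Expand |f|^2 and use orthogonality of {sin(nx), cos(mx)} on [-π, π]:
  ∫_{-π}^{π} sin(nx)^2 dx = π, ∫ cos(mx)^2 dx = π, and cross terms integrate to 0.
So ∫_{-π}^{π} f(x)^2 dx = 5^2 · π + 2^2 · π = (25 + 4)π.
Divide by 2π: (25 + 4)/2 = 29/2.
By Parseval, this equals Σ |c_n|^2.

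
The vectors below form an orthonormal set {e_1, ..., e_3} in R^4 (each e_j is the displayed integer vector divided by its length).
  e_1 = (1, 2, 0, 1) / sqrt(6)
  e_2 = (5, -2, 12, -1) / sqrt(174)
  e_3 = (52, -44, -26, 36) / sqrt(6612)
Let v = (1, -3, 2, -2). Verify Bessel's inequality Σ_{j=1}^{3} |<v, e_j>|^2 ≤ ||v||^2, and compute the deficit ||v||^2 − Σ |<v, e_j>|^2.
Σ |<v, e_j>|^2 = 315/19; ||v||^2 = 18; deficit = 27/19

Write each e_j = u_j / sqrt(<u_j, u_j>) where u_j is the displayed integer vector. Then <v, e_j> = <v, u_j> / sqrt(<u_j, u_j>), so |<v, e_j>|^2 = <v, u_j>^2 / <u_j, u_j>.
Coefficients: <v, e_1> = -7/sqrt(6), <v, e_2> = 37/sqrt(174), <v, e_3> = 60/sqrt(6612).
Square and sum: Σ |<v, e_j>|^2 = 315/19.
Compute ||v||^2 = v·v = 18.
Deficit = 18 − 315/19 = 27/19 ≥ 0, confirming Bessel's inequality. (The deficit equals ||v − Σ <v,e_j> e_j||^2, the squared distance from v to span{e_j}.)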